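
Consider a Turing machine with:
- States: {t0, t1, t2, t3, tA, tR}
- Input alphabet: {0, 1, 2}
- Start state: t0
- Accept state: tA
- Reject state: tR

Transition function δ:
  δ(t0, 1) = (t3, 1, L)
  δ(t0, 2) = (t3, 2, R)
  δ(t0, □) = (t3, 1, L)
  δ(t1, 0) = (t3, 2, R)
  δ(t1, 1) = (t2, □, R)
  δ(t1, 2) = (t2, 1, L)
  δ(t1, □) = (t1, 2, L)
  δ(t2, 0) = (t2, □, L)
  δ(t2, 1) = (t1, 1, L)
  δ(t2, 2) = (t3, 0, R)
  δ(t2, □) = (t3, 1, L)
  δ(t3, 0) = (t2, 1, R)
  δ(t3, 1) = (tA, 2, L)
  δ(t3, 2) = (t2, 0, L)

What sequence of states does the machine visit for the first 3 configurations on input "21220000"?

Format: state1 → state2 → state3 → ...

Execution trace:
Initial: [t0]21220000
Step 1: δ(t0, 2) = (t3, 2, R) → 2[t3]1220000
Step 2: δ(t3, 1) = (tA, 2, L) → [tA]22220000

The machine reaches the accept state tA and halts.

State sequence: t0 → t3 → tA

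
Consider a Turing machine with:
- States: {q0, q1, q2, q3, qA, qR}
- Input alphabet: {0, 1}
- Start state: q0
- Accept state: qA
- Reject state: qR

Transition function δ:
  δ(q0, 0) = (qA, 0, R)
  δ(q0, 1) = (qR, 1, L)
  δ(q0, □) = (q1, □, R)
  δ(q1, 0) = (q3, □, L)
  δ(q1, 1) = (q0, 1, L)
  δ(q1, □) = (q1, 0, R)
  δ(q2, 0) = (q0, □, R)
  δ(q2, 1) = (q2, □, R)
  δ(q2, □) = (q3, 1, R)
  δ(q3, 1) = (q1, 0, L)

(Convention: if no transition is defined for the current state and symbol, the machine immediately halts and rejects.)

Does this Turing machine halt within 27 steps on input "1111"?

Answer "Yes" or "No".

Execution trace:
Initial: [q0]1111
Step 1: δ(q0, 1) = (qR, 1, L) → [qR]□1111

The machine reaches the reject state qR and halts.
The machine halted after 1 step (within the 27-step bound).

Answer: Yes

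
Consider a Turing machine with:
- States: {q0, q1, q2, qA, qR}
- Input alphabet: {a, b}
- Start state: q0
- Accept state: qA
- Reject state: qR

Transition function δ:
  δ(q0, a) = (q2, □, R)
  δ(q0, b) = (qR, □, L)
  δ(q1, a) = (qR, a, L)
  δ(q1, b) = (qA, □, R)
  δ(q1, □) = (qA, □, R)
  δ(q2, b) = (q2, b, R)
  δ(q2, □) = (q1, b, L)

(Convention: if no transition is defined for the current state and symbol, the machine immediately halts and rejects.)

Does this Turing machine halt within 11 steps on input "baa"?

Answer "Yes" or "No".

Execution trace:
Initial: [q0]baa
Step 1: δ(q0, b) = (qR, □, L) → [qR]□□aa

The machine reaches the reject state qR and halts.
The machine halted after 1 step (within the 11-step bound).

Answer: Yes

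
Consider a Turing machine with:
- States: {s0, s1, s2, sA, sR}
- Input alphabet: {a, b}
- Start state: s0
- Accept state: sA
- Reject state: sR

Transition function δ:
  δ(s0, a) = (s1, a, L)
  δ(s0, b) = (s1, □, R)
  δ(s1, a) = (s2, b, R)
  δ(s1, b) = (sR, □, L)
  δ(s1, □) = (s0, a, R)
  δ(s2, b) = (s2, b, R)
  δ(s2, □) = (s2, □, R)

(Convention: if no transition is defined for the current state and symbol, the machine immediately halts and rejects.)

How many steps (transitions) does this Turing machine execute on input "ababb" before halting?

Execution trace:
Initial: [s0]ababb
Step 1: δ(s0, a) = (s1, a, L) → [s1]□ababb
Step 2: δ(s1, □) = (s0, a, R) → a[s0]ababb
Step 3: δ(s0, a) = (s1, a, L) → [s1]aababb
Step 4: δ(s1, a) = (s2, b, R) → b[s2]ababb

No transition is defined for δ(s2, a). By convention the machine halts and rejects.

The machine executed 4 steps before halting.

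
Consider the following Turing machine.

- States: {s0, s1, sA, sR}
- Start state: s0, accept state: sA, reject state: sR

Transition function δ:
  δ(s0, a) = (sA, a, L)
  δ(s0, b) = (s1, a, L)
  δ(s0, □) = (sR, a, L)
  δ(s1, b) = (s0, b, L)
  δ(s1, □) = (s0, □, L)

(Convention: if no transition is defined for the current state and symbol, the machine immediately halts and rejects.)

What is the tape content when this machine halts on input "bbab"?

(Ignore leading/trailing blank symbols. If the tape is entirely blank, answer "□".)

Execution trace:
Initial: [s0]bbab
Step 1: δ(s0, b) = (s1, a, L) → [s1]□abab
Step 2: δ(s1, □) = (s0, □, L) → [s0]□□abab
Step 3: δ(s0, □) = (sR, a, L) → [sR]□a□abab

The machine reaches the reject state sR and halts.

Final tape (ignoring leading/trailing blanks): a□abab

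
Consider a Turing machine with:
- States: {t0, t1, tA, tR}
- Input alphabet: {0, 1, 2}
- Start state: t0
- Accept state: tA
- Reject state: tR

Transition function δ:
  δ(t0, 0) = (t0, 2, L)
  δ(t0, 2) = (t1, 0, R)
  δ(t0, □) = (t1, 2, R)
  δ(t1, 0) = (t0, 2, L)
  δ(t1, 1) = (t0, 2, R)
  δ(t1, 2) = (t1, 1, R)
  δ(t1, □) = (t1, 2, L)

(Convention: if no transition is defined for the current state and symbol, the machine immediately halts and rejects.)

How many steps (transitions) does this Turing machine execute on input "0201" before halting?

Execution trace:
Initial: [t0]0201
Step 1: δ(t0, 0) = (t0, 2, L) → [t0]□2201
Step 2: δ(t0, □) = (t1, 2, R) → 2[t1]2201
Step 3: δ(t1, 2) = (t1, 1, R) → 21[t1]201
Step 4: δ(t1, 2) = (t1, 1, R) → 211[t1]01
Step 5: δ(t1, 0) = (t0, 2, L) → 21[t0]121

No transition is defined for δ(t0, 1). By convention the machine halts and rejects.

The machine executed 5 steps before halting.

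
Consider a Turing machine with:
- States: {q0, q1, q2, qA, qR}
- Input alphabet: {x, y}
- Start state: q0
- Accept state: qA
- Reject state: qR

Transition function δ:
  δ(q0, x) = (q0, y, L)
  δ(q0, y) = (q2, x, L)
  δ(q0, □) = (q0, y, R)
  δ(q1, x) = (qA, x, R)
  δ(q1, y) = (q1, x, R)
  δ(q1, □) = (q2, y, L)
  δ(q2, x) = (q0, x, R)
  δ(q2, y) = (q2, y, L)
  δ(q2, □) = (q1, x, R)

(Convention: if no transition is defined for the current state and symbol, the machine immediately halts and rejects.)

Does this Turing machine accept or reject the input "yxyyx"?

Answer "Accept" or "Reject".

Execution trace:
Initial: [q0]yxyyx
Step 1: δ(q0, y) = (q2, x, L) → [q2]□xxyyx
Step 2: δ(q2, □) = (q1, x, R) → x[q1]xxyyx
Step 3: δ(q1, x) = (qA, x, R) → xx[qA]xyyx

The machine reaches the accept state qA and halts.

Answer: Accept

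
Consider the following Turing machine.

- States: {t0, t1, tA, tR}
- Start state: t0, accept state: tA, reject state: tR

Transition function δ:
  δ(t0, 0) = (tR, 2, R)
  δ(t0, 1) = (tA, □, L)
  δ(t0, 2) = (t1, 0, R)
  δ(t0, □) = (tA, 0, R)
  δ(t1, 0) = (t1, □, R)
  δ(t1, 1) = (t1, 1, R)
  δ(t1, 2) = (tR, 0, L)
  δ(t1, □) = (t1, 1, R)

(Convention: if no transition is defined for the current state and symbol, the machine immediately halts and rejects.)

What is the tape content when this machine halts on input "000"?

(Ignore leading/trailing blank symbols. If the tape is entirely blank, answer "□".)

Execution trace:
Initial: [t0]000
Step 1: δ(t0, 0) = (tR, 2, R) → 2[tR]00

The machine reaches the reject state tR and halts.

Final tape (ignoring leading/trailing blanks): 200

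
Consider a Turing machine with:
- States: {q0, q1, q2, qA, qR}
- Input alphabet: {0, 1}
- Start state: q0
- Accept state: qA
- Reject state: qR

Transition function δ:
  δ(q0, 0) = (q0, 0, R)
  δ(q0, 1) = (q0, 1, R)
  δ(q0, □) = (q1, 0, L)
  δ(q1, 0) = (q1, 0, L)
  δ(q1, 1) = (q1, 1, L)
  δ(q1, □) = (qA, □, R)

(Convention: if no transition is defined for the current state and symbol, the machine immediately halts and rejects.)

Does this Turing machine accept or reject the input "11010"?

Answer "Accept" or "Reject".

Execution trace:
Initial: [q0]11010
Step 1: δ(q0, 1) = (q0, 1, R) → 1[q0]1010
Step 2: δ(q0, 1) = (q0, 1, R) → 11[q0]010
Step 3: δ(q0, 0) = (q0, 0, R) → 110[q0]10
Step 4: δ(q0, 1) = (q0, 1, R) → 1101[q0]0
Step 5: δ(q0, 0) = (q0, 0, R) → 11010[q0]□
Step 6: δ(q0, □) = (q1, 0, L) → 1101[q1]00
Step 7: δ(q1, 0) = (q1, 0, L) → 110[q1]100
Step 8: δ(q1, 1) = (q1, 1, L) → 11[q1]0100
Step 9: δ(q1, 0) = (q1, 0, L) → 1[q1]10100
Step 10: δ(q1, 1) = (q1, 1, L) → [q1]110100
Step 11: δ(q1, 1) = (q1, 1, L) → [q1]□110100
Step 12: δ(q1, □) = (qA, □, R) → □[qA]110100

The machine reaches the accept state qA and halts.

Answer: Accept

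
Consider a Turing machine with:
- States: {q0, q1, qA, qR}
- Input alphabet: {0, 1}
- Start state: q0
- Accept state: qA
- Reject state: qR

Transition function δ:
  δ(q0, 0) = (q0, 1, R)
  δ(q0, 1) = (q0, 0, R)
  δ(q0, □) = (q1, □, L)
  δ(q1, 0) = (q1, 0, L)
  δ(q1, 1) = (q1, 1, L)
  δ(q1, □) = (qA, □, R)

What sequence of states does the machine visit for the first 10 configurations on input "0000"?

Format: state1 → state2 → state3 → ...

Execution trace:
Initial: [q0]0000
Step 1: δ(q0, 0) = (q0, 1, R) → 1[q0]000
Step 2: δ(q0, 0) = (q0, 1, R) → 11[q0]00
Step 3: δ(q0, 0) = (q0, 1, R) → 111[q0]0
Step 4: δ(q0, 0) = (q0, 1, R) → 1111[q0]□
Step 5: δ(q0, □) = (q1, □, L) → 111[q1]1□
Step 6: δ(q1, 1) = (q1, 1, L) → 11[q1]11□
Step 7: δ(q1, 1) = (q1, 1, L) → 1[q1]111□
Step 8: δ(q1, 1) = (q1, 1, L) → [q1]1111□
Step 9: δ(q1, 1) = (q1, 1, L) → [q1]□1111□

State sequence: q0 → q0 → q0 → q0 → q0 → q1 → q1 → q1 → q1 → q1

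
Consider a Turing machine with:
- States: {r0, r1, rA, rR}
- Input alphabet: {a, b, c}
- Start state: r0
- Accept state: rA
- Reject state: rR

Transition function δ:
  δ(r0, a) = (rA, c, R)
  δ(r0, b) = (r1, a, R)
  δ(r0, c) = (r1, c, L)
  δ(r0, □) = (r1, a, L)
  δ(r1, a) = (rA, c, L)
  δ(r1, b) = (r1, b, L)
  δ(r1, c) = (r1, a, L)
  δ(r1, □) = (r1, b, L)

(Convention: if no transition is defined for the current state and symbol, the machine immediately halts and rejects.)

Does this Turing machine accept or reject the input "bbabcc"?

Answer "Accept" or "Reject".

Execution trace:
Initial: [r0]bbabcc
Step 1: δ(r0, b) = (r1, a, R) → a[r1]babcc
Step 2: δ(r1, b) = (r1, b, L) → [r1]ababcc
Step 3: δ(r1, a) = (rA, c, L) → [rA]□cbabcc

The machine reaches the accept state rA and halts.

Answer: Accept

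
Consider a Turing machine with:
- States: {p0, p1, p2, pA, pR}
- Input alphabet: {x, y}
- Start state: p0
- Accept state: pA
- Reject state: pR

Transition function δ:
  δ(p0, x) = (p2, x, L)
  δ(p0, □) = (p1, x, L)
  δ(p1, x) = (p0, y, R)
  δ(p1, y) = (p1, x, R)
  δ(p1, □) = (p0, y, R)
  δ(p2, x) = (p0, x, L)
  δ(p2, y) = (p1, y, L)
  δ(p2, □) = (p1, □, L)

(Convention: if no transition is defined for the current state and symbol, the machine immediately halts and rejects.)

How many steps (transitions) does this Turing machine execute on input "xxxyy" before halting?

Execution trace:
Initial: [p0]xxxyy
Step 1: δ(p0, x) = (p2, x, L) → [p2]□xxxyy
Step 2: δ(p2, □) = (p1, □, L) → [p1]□□xxxyy
Step 3: δ(p1, □) = (p0, y, R) → y[p0]□xxxyy
Step 4: δ(p0, □) = (p1, x, L) → [p1]yxxxxyy
Step 5: δ(p1, y) = (p1, x, R) → x[p1]xxxxyy
Step 6: δ(p1, x) = (p0, y, R) → xy[p0]xxxyy
Step 7: δ(p0, x) = (p2, x, L) → x[p2]yxxxyy
Step 8: δ(p2, y) = (p1, y, L) → [p1]xyxxxyy
Step 9: δ(p1, x) = (p0, y, R) → y[p0]yxxxyy

No transition is defined for δ(p0, y). By convention the machine halts and rejects.

The machine executed 9 steps before halting.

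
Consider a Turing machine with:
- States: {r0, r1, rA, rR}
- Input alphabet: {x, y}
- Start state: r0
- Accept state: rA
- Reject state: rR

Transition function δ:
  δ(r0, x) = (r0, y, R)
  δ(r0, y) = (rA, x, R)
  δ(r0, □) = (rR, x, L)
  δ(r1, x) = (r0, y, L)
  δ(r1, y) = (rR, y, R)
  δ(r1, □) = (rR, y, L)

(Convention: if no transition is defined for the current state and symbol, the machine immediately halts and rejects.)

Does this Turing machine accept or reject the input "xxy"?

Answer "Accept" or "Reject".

Execution trace:
Initial: [r0]xxy
Step 1: δ(r0, x) = (r0, y, R) → y[r0]xy
Step 2: δ(r0, x) = (r0, y, R) → yy[r0]y
Step 3: δ(r0, y) = (rA, x, R) → yyx[rA]□

The machine reaches the accept state rA and halts.

Answer: Accept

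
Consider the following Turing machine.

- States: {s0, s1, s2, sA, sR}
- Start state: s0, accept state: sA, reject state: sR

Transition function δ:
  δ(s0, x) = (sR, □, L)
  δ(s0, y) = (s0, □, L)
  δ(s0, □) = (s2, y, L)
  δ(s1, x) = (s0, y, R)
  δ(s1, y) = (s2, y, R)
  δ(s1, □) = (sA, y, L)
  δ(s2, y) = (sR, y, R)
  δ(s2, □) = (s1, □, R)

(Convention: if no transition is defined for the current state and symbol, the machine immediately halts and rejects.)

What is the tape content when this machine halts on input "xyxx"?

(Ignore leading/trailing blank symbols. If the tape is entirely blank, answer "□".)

Execution trace:
Initial: [s0]xyxx
Step 1: δ(s0, x) = (sR, □, L) → [sR]□□yxx

The machine reaches the reject state sR and halts.

Final tape (ignoring leading/trailing blanks): yxx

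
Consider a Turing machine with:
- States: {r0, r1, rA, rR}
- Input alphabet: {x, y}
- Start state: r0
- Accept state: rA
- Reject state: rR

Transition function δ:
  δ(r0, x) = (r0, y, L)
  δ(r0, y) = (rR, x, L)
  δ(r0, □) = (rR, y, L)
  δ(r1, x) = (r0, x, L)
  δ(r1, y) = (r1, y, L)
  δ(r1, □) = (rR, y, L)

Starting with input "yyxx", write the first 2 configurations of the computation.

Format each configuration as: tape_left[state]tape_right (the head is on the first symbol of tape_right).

Transitions applied:
Step 1: δ(r0, y) = (rR, x, L)

The first 2 configurations are:
[r0]yyxx ⊢ [rR]□xyxx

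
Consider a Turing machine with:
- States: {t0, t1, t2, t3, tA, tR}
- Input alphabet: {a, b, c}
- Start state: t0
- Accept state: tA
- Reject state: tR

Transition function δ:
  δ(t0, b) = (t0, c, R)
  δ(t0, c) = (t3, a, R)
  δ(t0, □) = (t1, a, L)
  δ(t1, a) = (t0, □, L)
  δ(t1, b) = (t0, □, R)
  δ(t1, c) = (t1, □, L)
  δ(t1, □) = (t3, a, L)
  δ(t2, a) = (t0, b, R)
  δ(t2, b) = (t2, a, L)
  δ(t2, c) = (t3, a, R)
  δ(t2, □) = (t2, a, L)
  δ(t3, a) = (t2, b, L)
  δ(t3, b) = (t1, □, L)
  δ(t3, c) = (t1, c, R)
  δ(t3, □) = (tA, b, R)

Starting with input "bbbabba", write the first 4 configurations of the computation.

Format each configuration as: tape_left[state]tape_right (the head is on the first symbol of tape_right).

Transitions applied:
Step 1: δ(t0, b) = (t0, c, R)
Step 2: δ(t0, b) = (t0, c, R)
Step 3: δ(t0, b) = (t0, c, R)

The first 4 configurations are:
[t0]bbbabba ⊢ c[t0]bbabba ⊢ cc[t0]babba ⊢ ccc[t0]abba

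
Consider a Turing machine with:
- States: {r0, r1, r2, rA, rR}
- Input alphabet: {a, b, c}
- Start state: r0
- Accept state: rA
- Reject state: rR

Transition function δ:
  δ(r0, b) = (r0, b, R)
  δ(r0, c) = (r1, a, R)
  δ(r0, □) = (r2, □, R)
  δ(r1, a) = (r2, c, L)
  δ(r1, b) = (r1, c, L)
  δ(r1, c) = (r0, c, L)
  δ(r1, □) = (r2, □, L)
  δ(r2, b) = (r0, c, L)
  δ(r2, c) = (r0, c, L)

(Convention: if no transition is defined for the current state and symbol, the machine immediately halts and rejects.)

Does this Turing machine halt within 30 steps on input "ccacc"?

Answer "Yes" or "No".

Execution trace:
Initial: [r0]ccacc
Step 1: δ(r0, c) = (r1, a, R) → a[r1]cacc
Step 2: δ(r1, c) = (r0, c, L) → [r0]acacc

No transition is defined for δ(r0, a). By convention the machine halts and rejects.
The machine halted after 2 steps (within the 30-step bound).

Answer: Yes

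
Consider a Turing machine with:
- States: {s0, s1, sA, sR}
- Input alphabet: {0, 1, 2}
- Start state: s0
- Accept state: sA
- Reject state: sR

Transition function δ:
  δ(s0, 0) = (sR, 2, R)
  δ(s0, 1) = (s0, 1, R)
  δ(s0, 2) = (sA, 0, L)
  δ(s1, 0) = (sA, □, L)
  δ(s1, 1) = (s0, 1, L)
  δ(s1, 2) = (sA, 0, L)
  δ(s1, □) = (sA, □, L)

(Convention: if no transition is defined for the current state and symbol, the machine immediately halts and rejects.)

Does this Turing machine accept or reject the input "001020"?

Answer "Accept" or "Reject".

Execution trace:
Initial: [s0]001020
Step 1: δ(s0, 0) = (sR, 2, R) → 2[sR]01020

The machine reaches the reject state sR and halts.

Answer: Reject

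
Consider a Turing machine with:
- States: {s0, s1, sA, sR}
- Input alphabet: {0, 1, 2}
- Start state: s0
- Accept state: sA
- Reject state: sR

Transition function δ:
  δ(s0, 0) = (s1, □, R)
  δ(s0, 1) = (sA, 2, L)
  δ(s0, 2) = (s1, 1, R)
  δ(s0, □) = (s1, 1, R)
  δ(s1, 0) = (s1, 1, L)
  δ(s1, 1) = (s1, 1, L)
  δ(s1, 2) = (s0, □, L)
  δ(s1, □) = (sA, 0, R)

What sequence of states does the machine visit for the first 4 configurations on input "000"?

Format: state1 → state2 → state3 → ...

Execution trace:
Initial: [s0]000
Step 1: δ(s0, 0) = (s1, □, R) → □[s1]00
Step 2: δ(s1, 0) = (s1, 1, L) → [s1]□10
Step 3: δ(s1, □) = (sA, 0, R) → 0[sA]10

The machine reaches the accept state sA and halts.

State sequence: s0 → s1 → s1 → sA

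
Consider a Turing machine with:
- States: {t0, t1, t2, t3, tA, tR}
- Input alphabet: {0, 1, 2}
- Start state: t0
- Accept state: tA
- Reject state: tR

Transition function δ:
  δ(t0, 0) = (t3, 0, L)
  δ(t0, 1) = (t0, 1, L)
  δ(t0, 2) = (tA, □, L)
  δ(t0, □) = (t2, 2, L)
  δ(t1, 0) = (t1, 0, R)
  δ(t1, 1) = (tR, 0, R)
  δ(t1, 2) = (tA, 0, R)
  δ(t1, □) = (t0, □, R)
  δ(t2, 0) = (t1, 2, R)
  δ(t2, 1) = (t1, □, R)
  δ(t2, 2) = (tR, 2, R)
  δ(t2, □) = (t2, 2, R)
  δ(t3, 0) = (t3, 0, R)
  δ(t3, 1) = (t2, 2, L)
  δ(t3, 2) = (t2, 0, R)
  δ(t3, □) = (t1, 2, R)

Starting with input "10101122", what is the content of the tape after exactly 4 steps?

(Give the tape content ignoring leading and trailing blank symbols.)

Execution trace:
Initial: [t0]10101122
Step 1: δ(t0, 1) = (t0, 1, L) → [t0]□10101122
Step 2: δ(t0, □) = (t2, 2, L) → [t2]□210101122
Step 3: δ(t2, □) = (t2, 2, R) → 2[t2]210101122
Step 4: δ(t2, 2) = (tR, 2, R) → 22[tR]10101122

The machine reaches the reject state tR and halts.

After 4 steps, the tape (ignoring leading/trailing blanks) is: 2210101122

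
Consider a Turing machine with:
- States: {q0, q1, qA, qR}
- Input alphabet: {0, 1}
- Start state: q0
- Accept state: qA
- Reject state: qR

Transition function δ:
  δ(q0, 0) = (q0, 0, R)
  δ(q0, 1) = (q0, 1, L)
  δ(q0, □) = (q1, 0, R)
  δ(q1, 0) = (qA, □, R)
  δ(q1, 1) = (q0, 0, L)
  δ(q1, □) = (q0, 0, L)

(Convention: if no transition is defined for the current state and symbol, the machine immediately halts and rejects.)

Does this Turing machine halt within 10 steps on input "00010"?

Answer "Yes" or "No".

Execution trace:
Initial: [q0]00010
Step 1: δ(q0, 0) = (q0, 0, R) → 0[q0]0010
Step 2: δ(q0, 0) = (q0, 0, R) → 00[q0]010
Step 3: δ(q0, 0) = (q0, 0, R) → 000[q0]10
Step 4: δ(q0, 1) = (q0, 1, L) → 00[q0]010
Step 5: δ(q0, 0) = (q0, 0, R) → 000[q0]10
Step 6: δ(q0, 1) = (q0, 1, L) → 00[q0]010
Step 7: δ(q0, 0) = (q0, 0, R) → 000[q0]10
Step 8: δ(q0, 1) = (q0, 1, L) → 00[q0]010
Step 9: δ(q0, 0) = (q0, 0, R) → 000[q0]10
Step 10: δ(q0, 1) = (q0, 1, L) → 00[q0]010

The machine has not reached a halting state after 10 steps.
The machine did not halt within the 10-step bound.

Answer: No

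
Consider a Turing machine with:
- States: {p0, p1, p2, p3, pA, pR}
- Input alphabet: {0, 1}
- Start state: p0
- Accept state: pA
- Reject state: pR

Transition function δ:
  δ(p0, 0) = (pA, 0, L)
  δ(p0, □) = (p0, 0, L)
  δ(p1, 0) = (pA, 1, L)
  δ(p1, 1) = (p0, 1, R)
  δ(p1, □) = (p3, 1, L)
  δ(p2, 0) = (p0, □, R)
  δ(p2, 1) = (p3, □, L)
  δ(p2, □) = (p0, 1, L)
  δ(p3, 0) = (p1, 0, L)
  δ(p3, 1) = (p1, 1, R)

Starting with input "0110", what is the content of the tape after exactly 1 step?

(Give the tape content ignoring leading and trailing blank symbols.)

Execution trace:
Initial: [p0]0110
Step 1: δ(p0, 0) = (pA, 0, L) → [pA]□0110

The machine reaches the accept state pA and halts.

After 1 step, the tape (ignoring leading/trailing blanks) is: 0110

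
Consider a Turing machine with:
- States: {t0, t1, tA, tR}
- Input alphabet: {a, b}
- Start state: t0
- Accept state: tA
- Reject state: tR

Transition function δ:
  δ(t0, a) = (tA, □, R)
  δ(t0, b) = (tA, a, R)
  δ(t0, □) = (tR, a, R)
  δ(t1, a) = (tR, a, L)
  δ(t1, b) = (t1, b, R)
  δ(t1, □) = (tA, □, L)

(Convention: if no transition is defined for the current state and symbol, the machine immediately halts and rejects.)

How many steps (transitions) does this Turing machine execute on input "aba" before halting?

Execution trace:
Initial: [t0]aba
Step 1: δ(t0, a) = (tA, □, R) → □[tA]ba

The machine reaches the accept state tA and halts.

The machine executed 1 step before halting.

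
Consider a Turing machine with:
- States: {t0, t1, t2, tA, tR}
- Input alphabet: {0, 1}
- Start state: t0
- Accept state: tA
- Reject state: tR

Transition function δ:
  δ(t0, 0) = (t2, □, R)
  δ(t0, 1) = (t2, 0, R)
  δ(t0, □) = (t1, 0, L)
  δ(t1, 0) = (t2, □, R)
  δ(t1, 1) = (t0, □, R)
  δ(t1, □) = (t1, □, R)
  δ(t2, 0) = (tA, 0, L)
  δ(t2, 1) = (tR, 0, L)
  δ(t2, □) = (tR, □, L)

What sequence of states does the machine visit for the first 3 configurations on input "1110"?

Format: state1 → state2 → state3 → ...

Execution trace:
Initial: [t0]1110
Step 1: δ(t0, 1) = (t2, 0, R) → 0[t2]110
Step 2: δ(t2, 1) = (tR, 0, L) → [tR]0010

The machine reaches the reject state tR and halts.

State sequence: t0 → t2 → tR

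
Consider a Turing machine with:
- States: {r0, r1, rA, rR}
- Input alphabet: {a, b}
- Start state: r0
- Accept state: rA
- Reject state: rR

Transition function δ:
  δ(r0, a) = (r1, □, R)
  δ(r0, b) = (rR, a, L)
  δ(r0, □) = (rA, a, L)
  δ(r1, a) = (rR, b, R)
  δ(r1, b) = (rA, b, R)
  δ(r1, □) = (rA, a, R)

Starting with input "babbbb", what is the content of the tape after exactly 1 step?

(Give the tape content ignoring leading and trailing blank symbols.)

Execution trace:
Initial: [r0]babbbb
Step 1: δ(r0, b) = (rR, a, L) → [rR]□aabbbb

The machine reaches the reject state rR and halts.

After 1 step, the tape (ignoring leading/trailing blanks) is: aabbbb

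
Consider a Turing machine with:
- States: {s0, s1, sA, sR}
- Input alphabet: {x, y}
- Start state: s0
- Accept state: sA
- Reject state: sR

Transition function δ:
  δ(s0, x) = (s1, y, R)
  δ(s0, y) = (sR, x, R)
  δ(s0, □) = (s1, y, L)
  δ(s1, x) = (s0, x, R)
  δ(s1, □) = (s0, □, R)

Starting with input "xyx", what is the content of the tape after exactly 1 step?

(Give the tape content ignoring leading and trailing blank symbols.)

Execution trace:
Initial: [s0]xyx
Step 1: δ(s0, x) = (s1, y, R) → y[s1]yx

No transition is defined for δ(s1, y). By convention the machine halts and rejects.

After 1 step, the tape (ignoring leading/trailing blanks) is: yyx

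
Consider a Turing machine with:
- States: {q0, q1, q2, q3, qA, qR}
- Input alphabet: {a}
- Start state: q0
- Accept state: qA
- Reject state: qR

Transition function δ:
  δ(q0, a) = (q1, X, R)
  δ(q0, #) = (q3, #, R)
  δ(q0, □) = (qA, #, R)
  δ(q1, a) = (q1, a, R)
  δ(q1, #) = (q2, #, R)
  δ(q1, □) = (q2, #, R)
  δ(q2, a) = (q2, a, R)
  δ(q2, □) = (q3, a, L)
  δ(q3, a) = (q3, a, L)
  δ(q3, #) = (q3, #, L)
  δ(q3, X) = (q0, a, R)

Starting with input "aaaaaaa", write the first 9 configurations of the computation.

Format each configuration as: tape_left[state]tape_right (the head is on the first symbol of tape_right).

Transitions applied:
Step 1: δ(q0, a) = (q1, X, R)
Step 2: δ(q1, a) = (q1, a, R)
Step 3: δ(q1, a) = (q1, a, R)
Step 4: δ(q1, a) = (q1, a, R)
Step 5: δ(q1, a) = (q1, a, R)
Step 6: δ(q1, a) = (q1, a, R)
Step 7: δ(q1, a) = (q1, a, R)
Step 8: δ(q1, □) = (q2, #, R)

The first 9 configurations are:
[q0]aaaaaaa ⊢ X[q1]aaaaaa ⊢ Xa[q1]aaaaa ⊢ Xaa[q1]aaaa ⊢ Xaaa[q1]aaa ⊢ Xaaaa[q1]aa ⊢ Xaaaaa[q1]a ⊢ Xaaaaaa[q1]□ ⊢ Xaaaaaa#[q2]□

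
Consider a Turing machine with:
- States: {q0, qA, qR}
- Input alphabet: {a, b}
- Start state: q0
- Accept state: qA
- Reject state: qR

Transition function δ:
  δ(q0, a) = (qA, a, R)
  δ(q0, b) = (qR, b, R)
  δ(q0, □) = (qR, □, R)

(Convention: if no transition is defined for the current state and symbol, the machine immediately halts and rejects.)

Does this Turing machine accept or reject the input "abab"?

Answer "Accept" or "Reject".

Execution trace:
Initial: [q0]abab
Step 1: δ(q0, a) = (qA, a, R) → a[qA]bab

The machine reaches the accept state qA and halts.

Answer: Accept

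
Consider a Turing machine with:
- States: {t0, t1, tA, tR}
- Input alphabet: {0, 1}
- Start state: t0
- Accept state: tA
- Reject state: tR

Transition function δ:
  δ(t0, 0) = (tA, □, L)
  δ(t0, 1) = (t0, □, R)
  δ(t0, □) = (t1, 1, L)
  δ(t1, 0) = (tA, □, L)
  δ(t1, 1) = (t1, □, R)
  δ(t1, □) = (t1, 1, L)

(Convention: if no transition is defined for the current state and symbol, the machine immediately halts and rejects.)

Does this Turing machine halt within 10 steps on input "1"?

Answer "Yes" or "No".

Execution trace:
Initial: [t0]1
Step 1: δ(t0, 1) = (t0, □, R) → □[t0]□
Step 2: δ(t0, □) = (t1, 1, L) → [t1]□1
Step 3: δ(t1, □) = (t1, 1, L) → [t1]□11
Step 4: δ(t1, □) = (t1, 1, L) → [t1]□111
Step 5: δ(t1, □) = (t1, 1, L) → [t1]□1111
Step 6: δ(t1, □) = (t1, 1, L) → [t1]□11111
Step 7: δ(t1, □) = (t1, 1, L) → [t1]□111111
Step 8: δ(t1, □) = (t1, 1, L) → [t1]□1111111
Step 9: δ(t1, □) = (t1, 1, L) → [t1]□11111111
Step 10: δ(t1, □) = (t1, 1, L) → [t1]□111111111

The machine has not reached a halting state after 10 steps.
The machine did not halt within the 10-step bound.

Answer: No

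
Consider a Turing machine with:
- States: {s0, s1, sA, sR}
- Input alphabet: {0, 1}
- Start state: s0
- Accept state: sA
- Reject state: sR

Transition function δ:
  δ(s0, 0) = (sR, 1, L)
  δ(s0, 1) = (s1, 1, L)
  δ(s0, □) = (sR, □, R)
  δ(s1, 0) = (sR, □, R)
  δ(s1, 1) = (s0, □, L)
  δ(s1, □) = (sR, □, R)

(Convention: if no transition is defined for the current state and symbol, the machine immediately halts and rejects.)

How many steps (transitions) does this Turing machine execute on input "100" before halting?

Execution trace:
Initial: [s0]100
Step 1: δ(s0, 1) = (s1, 1, L) → [s1]□100
Step 2: δ(s1, □) = (sR, □, R) → □[sR]100

The machine reaches the reject state sR and halts.

The machine executed 2 steps before halting.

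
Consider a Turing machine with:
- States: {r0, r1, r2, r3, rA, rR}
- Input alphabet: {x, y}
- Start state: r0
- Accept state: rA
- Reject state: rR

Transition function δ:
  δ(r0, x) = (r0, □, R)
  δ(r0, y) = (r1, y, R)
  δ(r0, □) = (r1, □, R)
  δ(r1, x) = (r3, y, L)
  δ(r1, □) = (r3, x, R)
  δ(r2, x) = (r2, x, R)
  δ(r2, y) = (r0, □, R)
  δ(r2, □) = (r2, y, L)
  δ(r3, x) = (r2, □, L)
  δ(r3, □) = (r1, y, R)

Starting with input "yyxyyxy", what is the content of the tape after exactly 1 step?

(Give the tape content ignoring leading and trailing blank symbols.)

Execution trace:
Initial: [r0]yyxyyxy
Step 1: δ(r0, y) = (r1, y, R) → y[r1]yxyyxy

No transition is defined for δ(r1, y). By convention the machine halts and rejects.

After 1 step, the tape (ignoring leading/trailing blanks) is: yyxyyxy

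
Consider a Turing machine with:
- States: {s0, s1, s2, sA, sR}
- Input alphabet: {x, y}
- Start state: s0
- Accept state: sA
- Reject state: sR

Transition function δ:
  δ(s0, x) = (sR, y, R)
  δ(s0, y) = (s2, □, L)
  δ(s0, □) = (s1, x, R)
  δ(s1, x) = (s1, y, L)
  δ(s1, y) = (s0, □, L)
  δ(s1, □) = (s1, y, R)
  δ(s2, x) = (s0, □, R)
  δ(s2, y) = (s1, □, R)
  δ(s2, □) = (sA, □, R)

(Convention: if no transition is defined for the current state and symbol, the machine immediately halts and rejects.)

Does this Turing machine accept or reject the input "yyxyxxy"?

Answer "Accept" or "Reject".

Execution trace:
Initial: [s0]yyxyxxy
Step 1: δ(s0, y) = (s2, □, L) → [s2]□□yxyxxy
Step 2: δ(s2, □) = (sA, □, R) → □[sA]□yxyxxy

The machine reaches the accept state sA and halts.

Answer: Accept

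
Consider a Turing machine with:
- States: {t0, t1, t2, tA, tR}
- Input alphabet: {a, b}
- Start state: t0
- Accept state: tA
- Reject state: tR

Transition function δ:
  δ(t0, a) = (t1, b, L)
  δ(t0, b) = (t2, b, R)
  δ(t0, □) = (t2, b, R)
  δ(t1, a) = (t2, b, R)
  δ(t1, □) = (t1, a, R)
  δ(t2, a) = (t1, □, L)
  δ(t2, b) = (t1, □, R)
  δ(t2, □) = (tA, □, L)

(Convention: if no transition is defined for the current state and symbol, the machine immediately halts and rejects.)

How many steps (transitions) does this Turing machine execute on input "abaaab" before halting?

Execution trace:
Initial: [t0]abaaab
Step 1: δ(t0, a) = (t1, b, L) → [t1]□bbaaab
Step 2: δ(t1, □) = (t1, a, R) → a[t1]bbaaab

No transition is defined for δ(t1, b). By convention the machine halts and rejects.

The machine executed 2 steps before halting.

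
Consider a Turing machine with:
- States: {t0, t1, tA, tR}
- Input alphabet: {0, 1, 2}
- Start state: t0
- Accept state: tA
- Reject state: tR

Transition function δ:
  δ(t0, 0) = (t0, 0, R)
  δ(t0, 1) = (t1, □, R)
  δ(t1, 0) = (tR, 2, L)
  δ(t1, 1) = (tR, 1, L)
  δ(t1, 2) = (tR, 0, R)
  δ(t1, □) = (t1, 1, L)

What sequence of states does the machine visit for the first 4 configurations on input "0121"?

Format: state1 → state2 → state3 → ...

Execution trace:
Initial: [t0]0121
Step 1: δ(t0, 0) = (t0, 0, R) → 0[t0]121
Step 2: δ(t0, 1) = (t1, □, R) → 0□[t1]21
Step 3: δ(t1, 2) = (tR, 0, R) → 0□0[tR]1

The machine reaches the reject state tR and halts.

State sequence: t0 → t0 → t1 → tR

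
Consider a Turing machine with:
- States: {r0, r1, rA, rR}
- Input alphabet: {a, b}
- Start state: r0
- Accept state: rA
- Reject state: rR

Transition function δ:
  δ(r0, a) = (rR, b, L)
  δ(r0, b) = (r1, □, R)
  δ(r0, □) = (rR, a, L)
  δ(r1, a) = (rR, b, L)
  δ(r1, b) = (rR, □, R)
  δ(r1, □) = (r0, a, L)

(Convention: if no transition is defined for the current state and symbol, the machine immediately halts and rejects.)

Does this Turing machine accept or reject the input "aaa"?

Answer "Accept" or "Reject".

Execution trace:
Initial: [r0]aaa
Step 1: δ(r0, a) = (rR, b, L) → [rR]□baa

The machine reaches the reject state rR and halts.

Answer: Reject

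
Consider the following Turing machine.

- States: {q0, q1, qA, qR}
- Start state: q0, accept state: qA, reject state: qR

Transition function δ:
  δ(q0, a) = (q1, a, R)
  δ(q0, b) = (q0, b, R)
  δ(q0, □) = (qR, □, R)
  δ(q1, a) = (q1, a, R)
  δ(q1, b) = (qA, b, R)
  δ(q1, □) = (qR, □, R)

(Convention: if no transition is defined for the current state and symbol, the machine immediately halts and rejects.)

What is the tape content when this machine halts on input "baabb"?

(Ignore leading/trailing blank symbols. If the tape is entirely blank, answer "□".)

Execution trace:
Initial: [q0]baabb
Step 1: δ(q0, b) = (q0, b, R) → b[q0]aabb
Step 2: δ(q0, a) = (q1, a, R) → ba[q1]abb
Step 3: δ(q1, a) = (q1, a, R) → baa[q1]bb
Step 4: δ(q1, b) = (qA, b, R) → baab[qA]b

The machine reaches the accept state qA and halts.

Final tape (ignoring leading/trailing blanks): baabb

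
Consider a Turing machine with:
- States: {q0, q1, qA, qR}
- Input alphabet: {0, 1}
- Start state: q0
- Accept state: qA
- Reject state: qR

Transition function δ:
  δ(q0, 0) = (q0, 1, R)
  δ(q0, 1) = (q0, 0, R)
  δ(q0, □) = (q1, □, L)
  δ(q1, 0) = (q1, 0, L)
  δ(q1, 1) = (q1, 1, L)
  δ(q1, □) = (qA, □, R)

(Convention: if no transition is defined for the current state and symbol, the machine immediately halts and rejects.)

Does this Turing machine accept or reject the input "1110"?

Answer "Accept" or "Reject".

Execution trace:
Initial: [q0]1110
Step 1: δ(q0, 1) = (q0, 0, R) → 0[q0]110
Step 2: δ(q0, 1) = (q0, 0, R) → 00[q0]10
Step 3: δ(q0, 1) = (q0, 0, R) → 000[q0]0
Step 4: δ(q0, 0) = (q0, 1, R) → 0001[q0]□
Step 5: δ(q0, □) = (q1, □, L) → 000[q1]1□
Step 6: δ(q1, 1) = (q1, 1, L) → 00[q1]01□
Step 7: δ(q1, 0) = (q1, 0, L) → 0[q1]001□
Step 8: δ(q1, 0) = (q1, 0, L) → [q1]0001□
Step 9: δ(q1, 0) = (q1, 0, L) → [q1]□0001□
Step 10: δ(q1, □) = (qA, □, R) → □[qA]0001□

The machine reaches the accept state qA and halts.

Answer: Accept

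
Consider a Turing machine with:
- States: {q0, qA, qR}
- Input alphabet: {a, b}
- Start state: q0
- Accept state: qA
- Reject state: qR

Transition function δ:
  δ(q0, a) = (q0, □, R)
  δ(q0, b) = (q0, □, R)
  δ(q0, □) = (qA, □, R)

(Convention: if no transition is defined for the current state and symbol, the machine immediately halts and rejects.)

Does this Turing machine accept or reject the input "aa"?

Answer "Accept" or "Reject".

Execution trace:
Initial: [q0]aa
Step 1: δ(q0, a) = (q0, □, R) → □[q0]a
Step 2: δ(q0, a) = (q0, □, R) → □□[q0]□
Step 3: δ(q0, □) = (qA, □, R) → □□□[qA]□

The machine reaches the accept state qA and halts.

Answer: Accept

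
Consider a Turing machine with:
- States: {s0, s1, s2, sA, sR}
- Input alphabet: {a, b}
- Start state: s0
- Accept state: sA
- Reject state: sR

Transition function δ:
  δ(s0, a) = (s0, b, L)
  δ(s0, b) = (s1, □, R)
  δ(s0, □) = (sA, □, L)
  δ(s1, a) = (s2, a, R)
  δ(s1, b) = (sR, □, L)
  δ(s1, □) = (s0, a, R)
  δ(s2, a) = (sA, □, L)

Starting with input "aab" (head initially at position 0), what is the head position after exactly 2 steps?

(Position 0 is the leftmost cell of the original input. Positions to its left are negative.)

Execution trace (head position shown):
Step 0: [s0]aab  (head at position 0)
Step 1: move left → [s0]□bab  (head at position -1)
Step 2: move left → [sA]□□bab  (head at position -2)

After 2 steps, the head is at position -2.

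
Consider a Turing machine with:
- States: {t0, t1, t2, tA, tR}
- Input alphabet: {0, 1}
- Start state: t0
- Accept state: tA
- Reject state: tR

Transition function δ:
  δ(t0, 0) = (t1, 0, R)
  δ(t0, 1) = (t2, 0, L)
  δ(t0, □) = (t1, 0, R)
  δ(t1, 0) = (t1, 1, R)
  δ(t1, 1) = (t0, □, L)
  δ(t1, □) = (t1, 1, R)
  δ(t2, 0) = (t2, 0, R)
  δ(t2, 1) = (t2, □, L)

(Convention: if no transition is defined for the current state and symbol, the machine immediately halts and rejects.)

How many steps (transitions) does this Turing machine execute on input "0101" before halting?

Execution trace:
Initial: [t0]0101
Step 1: δ(t0, 0) = (t1, 0, R) → 0[t1]101
Step 2: δ(t1, 1) = (t0, □, L) → [t0]0□01
Step 3: δ(t0, 0) = (t1, 0, R) → 0[t1]□01
Step 4: δ(t1, □) = (t1, 1, R) → 01[t1]01
Step 5: δ(t1, 0) = (t1, 1, R) → 011[t1]1
Step 6: δ(t1, 1) = (t0, □, L) → 01[t0]1□
Step 7: δ(t0, 1) = (t2, 0, L) → 0[t2]10□
Step 8: δ(t2, 1) = (t2, □, L) → [t2]0□0□
Step 9: δ(t2, 0) = (t2, 0, R) → 0[t2]□0□

No transition is defined for δ(t2, □). By convention the machine halts and rejects.

The machine executed 9 steps before halting.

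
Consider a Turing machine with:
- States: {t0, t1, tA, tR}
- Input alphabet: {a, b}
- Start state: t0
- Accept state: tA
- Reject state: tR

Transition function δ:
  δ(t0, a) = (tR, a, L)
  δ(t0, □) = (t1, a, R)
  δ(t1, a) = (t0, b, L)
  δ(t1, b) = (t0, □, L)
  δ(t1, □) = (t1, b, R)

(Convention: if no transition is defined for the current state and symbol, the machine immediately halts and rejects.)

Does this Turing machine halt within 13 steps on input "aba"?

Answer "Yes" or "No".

Execution trace:
Initial: [t0]aba
Step 1: δ(t0, a) = (tR, a, L) → [tR]□aba

The machine reaches the reject state tR and halts.
The machine halted after 1 step (within the 13-step bound).

Answer: Yes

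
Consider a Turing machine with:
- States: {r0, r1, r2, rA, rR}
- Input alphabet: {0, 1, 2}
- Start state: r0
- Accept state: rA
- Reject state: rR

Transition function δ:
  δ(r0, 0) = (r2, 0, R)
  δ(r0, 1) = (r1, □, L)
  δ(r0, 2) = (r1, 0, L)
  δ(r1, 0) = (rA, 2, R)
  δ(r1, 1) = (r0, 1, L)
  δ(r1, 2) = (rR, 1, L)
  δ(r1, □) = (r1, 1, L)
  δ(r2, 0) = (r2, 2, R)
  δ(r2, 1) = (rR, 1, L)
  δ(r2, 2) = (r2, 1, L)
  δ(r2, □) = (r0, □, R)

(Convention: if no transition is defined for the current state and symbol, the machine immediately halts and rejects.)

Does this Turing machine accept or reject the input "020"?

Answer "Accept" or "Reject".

Execution trace:
Initial: [r0]020
Step 1: δ(r0, 0) = (r2, 0, R) → 0[r2]20
Step 2: δ(r2, 2) = (r2, 1, L) → [r2]010
Step 3: δ(r2, 0) = (r2, 2, R) → 2[r2]10
Step 4: δ(r2, 1) = (rR, 1, L) → [rR]210

The machine reaches the reject state rR and halts.

Answer: Reject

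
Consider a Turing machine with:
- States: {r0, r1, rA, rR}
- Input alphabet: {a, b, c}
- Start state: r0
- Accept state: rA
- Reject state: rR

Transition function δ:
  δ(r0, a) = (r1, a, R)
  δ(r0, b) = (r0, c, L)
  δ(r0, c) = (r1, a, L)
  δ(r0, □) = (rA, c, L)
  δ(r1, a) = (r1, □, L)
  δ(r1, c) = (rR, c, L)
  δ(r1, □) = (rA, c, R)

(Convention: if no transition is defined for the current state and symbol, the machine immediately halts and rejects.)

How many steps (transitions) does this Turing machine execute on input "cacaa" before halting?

Execution trace:
Initial: [r0]cacaa
Step 1: δ(r0, c) = (r1, a, L) → [r1]□aacaa
Step 2: δ(r1, □) = (rA, c, R) → c[rA]aacaa

The machine reaches the accept state rA and halts.

The machine executed 2 steps before halting.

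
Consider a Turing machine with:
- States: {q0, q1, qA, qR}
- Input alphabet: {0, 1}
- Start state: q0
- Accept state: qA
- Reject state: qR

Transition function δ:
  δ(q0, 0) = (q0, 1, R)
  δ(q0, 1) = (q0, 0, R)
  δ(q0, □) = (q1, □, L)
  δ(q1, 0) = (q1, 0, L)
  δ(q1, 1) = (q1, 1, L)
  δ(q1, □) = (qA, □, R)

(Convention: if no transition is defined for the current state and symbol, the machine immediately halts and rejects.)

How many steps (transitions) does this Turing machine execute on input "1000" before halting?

Execution trace:
Initial: [q0]1000
Step 1: δ(q0, 1) = (q0, 0, R) → 0[q0]000
Step 2: δ(q0, 0) = (q0, 1, R) → 01[q0]00
Step 3: δ(q0, 0) = (q0, 1, R) → 011[q0]0
Step 4: δ(q0, 0) = (q0, 1, R) → 0111[q0]□
Step 5: δ(q0, □) = (q1, □, L) → 011[q1]1□
Step 6: δ(q1, 1) = (q1, 1, L) → 01[q1]11□
Step 7: δ(q1, 1) = (q1, 1, L) → 0[q1]111□
Step 8: δ(q1, 1) = (q1, 1, L) → [q1]0111□
Step 9: δ(q1, 0) = (q1, 0, L) → [q1]□0111□
Step 10: δ(q1, □) = (qA, □, R) → □[qA]0111□

The machine reaches the accept state qA and halts.

The machine executed 10 steps before halting.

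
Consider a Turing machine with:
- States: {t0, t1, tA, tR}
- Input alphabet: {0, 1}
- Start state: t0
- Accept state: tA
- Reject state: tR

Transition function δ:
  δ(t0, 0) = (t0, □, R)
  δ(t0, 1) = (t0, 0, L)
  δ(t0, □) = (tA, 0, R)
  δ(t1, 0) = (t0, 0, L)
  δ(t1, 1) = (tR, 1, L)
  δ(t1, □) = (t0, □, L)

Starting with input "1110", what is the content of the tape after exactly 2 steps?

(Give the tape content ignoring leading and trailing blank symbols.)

Execution trace:
Initial: [t0]1110
Step 1: δ(t0, 1) = (t0, 0, L) → [t0]□0110
Step 2: δ(t0, □) = (tA, 0, R) → 0[tA]0110

The machine reaches the accept state tA and halts.

After 2 steps, the tape (ignoring leading/trailing blanks) is: 00110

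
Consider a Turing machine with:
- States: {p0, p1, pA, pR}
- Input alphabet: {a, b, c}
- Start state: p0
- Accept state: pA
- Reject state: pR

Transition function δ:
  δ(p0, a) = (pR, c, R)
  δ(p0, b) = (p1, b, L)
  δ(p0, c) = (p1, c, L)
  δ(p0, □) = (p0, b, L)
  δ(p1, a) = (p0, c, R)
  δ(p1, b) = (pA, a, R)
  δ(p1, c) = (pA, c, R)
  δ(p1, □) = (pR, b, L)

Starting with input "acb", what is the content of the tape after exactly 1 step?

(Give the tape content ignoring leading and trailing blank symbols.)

Execution trace:
Initial: [p0]acb
Step 1: δ(p0, a) = (pR, c, R) → c[pR]cb

The machine reaches the reject state pR and halts.

After 1 step, the tape (ignoring leading/trailing blanks) is: ccb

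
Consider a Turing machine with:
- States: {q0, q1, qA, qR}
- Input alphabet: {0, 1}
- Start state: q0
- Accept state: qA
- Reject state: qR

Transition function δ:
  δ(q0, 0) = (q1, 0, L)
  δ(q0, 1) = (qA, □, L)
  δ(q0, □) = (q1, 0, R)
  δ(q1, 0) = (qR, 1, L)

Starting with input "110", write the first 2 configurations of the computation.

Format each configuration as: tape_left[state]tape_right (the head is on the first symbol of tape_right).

Transitions applied:
Step 1: δ(q0, 1) = (qA, □, L)

The first 2 configurations are:
[q0]110 ⊢ [qA]□□10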